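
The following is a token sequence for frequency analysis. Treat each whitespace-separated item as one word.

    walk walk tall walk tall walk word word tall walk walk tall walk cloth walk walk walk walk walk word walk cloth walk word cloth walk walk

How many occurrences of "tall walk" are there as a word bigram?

Scanning the 26 overlapping bigram windows for "tall walk":
  position 3–4: tall walk
  position 5–6: tall walk
  position 9–10: tall walk
  position 12–13: tall walk

4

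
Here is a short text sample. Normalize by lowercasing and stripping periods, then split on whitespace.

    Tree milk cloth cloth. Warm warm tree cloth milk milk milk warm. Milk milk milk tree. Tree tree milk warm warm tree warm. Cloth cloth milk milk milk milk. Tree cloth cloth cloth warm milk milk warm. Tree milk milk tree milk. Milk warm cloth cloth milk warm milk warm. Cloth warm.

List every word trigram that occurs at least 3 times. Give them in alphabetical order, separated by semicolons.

milk milk milk; milk milk tree; milk milk warm

Trigram counts meeting the condition (at least 3 times):
  milk milk milk: 4
  milk milk tree: 3
  milk milk warm: 3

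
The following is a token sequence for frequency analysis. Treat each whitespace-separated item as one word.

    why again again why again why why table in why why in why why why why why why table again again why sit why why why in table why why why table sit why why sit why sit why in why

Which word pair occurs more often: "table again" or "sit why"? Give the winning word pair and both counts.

"table again": 1 occurrence
"sit why": 4 occurrences

"sit why" (4 vs 1)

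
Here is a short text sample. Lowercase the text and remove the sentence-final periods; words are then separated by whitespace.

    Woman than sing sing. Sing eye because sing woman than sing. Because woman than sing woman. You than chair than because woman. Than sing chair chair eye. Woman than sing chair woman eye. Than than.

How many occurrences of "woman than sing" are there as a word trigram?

Scanning the 33 overlapping trigram windows for "woman than sing":
  position 1–3: woman than sing
  position 9–11: woman than sing
  position 13–15: woman than sing
  position 22–24: woman than sing
  position 28–30: woman than sing

5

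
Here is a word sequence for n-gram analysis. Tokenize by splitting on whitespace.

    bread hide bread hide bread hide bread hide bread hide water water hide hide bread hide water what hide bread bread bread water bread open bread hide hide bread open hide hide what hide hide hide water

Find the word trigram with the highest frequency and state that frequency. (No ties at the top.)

"hide bread hide", 5 times

Trigram frequencies (highest first):
  hide bread hide: 5
  bread hide bread: 4
  bread hide water: 2
  hide hide bread: 2
  hide water water: 1
  water water hide: 1
  … (20 more, each ≤ 1)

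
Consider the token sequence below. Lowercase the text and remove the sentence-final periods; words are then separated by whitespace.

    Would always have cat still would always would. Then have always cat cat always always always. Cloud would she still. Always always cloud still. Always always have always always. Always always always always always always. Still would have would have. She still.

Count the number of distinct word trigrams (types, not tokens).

42 tokens → 40 trigram windows in total.
Repeated trigrams (each contributes count−1 duplicates):
  always always always: 7
  always always cloud: 2
  still always always: 2
8 duplicate windows → 40 − 8 = 32 distinct.

32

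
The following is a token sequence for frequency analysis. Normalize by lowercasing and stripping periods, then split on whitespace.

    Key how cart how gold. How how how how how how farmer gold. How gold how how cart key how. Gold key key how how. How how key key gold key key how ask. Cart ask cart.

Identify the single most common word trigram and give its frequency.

Trigram frequencies (highest first):
  how how how: 6
  how gold how: 2
  gold how how: 2
  gold key key: 2
  key key how: 2
  key how cart: 1
  … (20 more, each ≤ 1)

"how how how", 6 times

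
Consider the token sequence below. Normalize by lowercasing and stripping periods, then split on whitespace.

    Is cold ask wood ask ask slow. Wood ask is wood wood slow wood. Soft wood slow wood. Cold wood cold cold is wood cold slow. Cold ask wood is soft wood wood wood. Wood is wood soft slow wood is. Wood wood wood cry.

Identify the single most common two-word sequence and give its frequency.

Bigram frequencies (highest first):
  wood wood: 6
  slow wood: 4
  is wood: 4
  wood cold: 3
  wood is: 3
  cold ask: 2
  … (17 more, each ≤ 2)

"wood wood", 6 times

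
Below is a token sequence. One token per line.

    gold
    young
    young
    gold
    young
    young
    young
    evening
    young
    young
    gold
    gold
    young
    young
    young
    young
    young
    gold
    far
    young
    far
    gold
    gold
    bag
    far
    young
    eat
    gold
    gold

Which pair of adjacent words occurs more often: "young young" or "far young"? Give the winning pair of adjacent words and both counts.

"young young" (8 vs 2)

"young young": 8 occurrences
"far young": 2 occurrences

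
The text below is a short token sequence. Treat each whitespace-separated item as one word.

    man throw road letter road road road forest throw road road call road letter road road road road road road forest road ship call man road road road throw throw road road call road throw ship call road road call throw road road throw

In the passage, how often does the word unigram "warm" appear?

0

Scanning the 44 tokens for "warm":
  (none found)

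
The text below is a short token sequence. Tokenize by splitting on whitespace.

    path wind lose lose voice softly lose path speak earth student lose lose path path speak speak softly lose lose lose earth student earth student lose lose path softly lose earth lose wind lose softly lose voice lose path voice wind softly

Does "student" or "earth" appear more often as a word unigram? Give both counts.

"student": 3 occurrences
"earth": 4 occurrences

"earth" (4 vs 3)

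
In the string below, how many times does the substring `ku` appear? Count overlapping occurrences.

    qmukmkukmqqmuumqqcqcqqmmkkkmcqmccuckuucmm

Sliding a length-2 window over the 41 characters (40 positions):
  position 6–7: ku
  position 36–37: ku

2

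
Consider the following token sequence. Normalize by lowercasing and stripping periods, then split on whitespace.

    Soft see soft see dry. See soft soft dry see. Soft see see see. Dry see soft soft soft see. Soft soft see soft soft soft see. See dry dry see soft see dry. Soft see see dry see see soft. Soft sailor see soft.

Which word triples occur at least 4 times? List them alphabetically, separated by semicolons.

Trigram counts meeting the condition (at least 4 times):
  dry see soft: 4
  see soft soft: 5

dry see soft; see soft soft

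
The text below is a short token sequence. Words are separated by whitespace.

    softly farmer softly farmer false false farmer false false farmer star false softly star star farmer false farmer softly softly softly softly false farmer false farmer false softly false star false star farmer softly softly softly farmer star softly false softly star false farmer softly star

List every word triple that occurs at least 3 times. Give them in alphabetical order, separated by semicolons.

Trigram counts meeting the condition (at least 3 times):
  false farmer false: 3
  softly softly softly: 3

false farmer false; softly softly softly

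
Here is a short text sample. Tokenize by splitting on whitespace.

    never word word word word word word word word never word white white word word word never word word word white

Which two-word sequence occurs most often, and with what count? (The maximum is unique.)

Bigram frequencies (highest first):
  word word: 11
  never word: 3
  word never: 2
  word white: 2
  white white: 1
  white word: 1

"word word", 11 times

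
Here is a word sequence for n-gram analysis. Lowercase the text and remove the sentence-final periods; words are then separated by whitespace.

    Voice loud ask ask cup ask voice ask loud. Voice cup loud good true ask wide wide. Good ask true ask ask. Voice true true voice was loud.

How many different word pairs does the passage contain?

24

28 tokens → 27 bigram windows in total.
Repeated bigrams (each contributes count−1 duplicates):
  ask ask: 2
  ask voice: 2
  true ask: 2
3 duplicate windows → 27 − 3 = 24 distinct.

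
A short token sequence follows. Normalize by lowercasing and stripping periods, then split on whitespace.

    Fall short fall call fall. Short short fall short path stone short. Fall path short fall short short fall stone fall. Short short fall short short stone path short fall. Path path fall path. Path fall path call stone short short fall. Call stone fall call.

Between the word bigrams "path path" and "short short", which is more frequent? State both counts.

"short short" (5 vs 2)

"path path": 2 occurrences
"short short": 5 occurrences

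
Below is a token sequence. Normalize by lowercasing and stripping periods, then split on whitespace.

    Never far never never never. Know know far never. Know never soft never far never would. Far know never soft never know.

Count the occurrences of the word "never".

10

Scanning the 22 tokens for "never":
  position 1: never
  position 3: never
  position 4: never
  position 5: never
  position 9: never
  position 11: never
  position 13: never
  position 15: never
  position 19: never
  position 21: never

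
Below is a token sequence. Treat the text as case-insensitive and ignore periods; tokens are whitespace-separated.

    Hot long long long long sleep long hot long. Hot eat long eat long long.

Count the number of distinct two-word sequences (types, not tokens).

15 tokens → 14 bigram windows in total.
Repeated bigrams (each contributes count−1 duplicates):
  long long: 4
  eat long: 2
  hot long: 2
  long hot: 2
6 duplicate windows → 14 − 6 = 8 distinct.

8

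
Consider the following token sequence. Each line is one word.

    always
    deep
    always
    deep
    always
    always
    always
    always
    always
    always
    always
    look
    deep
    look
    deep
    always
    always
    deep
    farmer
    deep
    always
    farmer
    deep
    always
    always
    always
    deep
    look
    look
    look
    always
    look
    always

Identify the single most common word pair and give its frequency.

"always always", 9 times

Bigram frequencies (highest first):
  always always: 9
  deep always: 5
  always deep: 4
  always look: 2
  look deep: 2
  deep look: 2
  … (5 more, each ≤ 2)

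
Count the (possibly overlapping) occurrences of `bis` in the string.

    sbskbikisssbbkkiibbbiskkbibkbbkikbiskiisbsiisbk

2

Sliding a length-3 window over the 47 characters (45 positions):
  position 20–22: bis
  position 34–36: bis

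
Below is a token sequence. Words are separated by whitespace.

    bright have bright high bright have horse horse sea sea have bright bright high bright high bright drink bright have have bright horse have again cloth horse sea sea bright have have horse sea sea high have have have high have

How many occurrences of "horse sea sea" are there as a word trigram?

3

Scanning the 39 overlapping trigram windows for "horse sea sea":
  position 8–10: horse sea sea
  position 27–29: horse sea sea
  position 33–35: horse sea sea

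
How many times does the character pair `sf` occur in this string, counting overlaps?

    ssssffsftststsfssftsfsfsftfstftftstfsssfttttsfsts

Sliding a length-2 window over the 49 characters (48 positions):
  position 4–5: sf
  position 7–8: sf
  position 14–15: sf
  position 17–18: sf
  position 20–21: sf
  position 22–23: sf
  position 24–25: sf
  position 39–40: sf
  position 45–46: sf

9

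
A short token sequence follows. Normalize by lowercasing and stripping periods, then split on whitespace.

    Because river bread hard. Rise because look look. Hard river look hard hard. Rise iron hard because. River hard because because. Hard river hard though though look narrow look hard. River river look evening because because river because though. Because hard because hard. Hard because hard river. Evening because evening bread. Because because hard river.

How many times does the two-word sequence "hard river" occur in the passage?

5

Scanning the 54 overlapping bigram windows for "hard river":
  position 9–10: hard river
  position 22–23: hard river
  position 30–31: hard river
  position 46–47: hard river
  position 54–55: hard river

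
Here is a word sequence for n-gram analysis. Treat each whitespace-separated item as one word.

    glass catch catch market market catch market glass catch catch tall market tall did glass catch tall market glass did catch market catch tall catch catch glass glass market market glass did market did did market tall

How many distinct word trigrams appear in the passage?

37 tokens → 35 trigram windows in total.
Repeated trigrams (each contributes count−1 duplicates):
  catch tall market: 2
  glass catch catch: 2
  market glass did: 2
3 duplicate windows → 35 − 3 = 32 distinct.

32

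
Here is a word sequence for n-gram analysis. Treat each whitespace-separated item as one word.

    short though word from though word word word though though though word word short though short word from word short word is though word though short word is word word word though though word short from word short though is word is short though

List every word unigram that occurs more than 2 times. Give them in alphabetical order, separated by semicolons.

from; is; short; though; word

Unigram counts meeting the condition (more than 2 times):
  from: 3
  is: 4
  short: 8
  though: 12
  word: 17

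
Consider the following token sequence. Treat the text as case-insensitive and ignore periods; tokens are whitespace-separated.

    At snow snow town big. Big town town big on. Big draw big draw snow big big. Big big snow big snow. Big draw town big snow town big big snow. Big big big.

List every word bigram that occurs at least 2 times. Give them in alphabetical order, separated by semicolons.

big big; big draw; big snow; snow big; snow town; town big

Bigram counts meeting the condition (at least 2 times):
  big big: 7
  big draw: 3
  big snow: 4
  snow big: 4
  snow town: 2
  town big: 4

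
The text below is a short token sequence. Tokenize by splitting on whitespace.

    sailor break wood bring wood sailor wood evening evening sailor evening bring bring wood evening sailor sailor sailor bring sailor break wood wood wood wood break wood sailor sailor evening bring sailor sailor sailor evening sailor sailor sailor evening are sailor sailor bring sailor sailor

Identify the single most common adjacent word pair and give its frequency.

Bigram frequencies (highest first):
  sailor sailor: 9
  sailor evening: 4
  break wood: 3
  evening sailor: 3
  bring sailor: 3
  wood wood: 3
  … (13 more, each ≤ 2)

"sailor sailor", 9 times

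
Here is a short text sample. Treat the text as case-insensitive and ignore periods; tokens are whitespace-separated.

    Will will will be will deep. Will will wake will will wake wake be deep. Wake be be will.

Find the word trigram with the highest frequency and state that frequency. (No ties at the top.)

Trigram frequencies (highest first):
  will will wake: 2
  will will will: 1
  will will be: 1
  will be will: 1
  be will deep: 1
  will deep will: 1
  … (10 more, each ≤ 1)

"will will wake", 2 times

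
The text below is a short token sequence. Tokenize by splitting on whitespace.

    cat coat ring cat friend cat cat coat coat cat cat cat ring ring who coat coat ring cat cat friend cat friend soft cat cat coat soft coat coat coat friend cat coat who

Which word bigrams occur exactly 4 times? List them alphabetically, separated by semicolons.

Bigram counts meeting the condition (exactly 4 times):
  cat coat: 4
  coat coat: 4

cat coat; coat coat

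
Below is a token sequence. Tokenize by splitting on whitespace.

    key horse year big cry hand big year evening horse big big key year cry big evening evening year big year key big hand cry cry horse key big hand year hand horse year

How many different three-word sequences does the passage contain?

31

34 tokens → 32 trigram windows in total.
Repeated trigrams (each contributes count−1 duplicates):
  key big hand: 2
1 duplicate windows → 32 − 1 = 31 distinct.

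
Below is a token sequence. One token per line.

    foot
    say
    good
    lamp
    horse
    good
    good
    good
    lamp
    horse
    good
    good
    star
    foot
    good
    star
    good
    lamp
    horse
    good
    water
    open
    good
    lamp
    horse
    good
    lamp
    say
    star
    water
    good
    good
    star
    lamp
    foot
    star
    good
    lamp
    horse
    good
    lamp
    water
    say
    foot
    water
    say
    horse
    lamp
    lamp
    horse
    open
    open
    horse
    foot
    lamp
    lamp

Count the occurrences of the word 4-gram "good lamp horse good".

5

Scanning the 53 overlapping 4-gram windows for "good lamp horse good":
  position 3–6: good lamp horse good
  position 8–11: good lamp horse good
  position 17–20: good lamp horse good
  position 23–26: good lamp horse good
  position 37–40: good lamp horse good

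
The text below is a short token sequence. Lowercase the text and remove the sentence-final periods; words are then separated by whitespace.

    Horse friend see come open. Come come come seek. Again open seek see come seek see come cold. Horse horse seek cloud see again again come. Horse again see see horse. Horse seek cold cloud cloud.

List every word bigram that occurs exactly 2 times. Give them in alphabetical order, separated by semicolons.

come come; come seek; horse horse; horse seek; seek see

Bigram counts meeting the condition (exactly 2 times):
  come come: 2
  come seek: 2
  horse horse: 2
  horse seek: 2
  seek see: 2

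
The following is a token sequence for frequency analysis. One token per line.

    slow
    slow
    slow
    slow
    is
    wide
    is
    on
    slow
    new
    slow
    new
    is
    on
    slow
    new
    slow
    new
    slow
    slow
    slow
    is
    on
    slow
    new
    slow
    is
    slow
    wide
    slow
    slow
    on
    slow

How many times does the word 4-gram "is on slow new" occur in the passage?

3

Scanning the 30 overlapping 4-gram windows for "is on slow new":
  position 7–10: is on slow new
  position 13–16: is on slow new
  position 22–25: is on slow new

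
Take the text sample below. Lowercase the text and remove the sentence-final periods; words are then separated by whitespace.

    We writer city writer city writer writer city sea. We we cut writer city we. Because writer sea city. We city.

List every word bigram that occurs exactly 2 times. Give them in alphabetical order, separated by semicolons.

Bigram counts meeting the condition (exactly 2 times):
  city we: 2
  city writer: 2

city we; city writer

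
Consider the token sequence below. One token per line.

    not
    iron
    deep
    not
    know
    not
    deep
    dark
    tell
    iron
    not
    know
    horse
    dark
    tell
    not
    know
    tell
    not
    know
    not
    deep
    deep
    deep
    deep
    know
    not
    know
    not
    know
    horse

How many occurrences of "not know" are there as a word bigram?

Scanning the 30 overlapping bigram windows for "not know":
  position 4–5: not know
  position 11–12: not know
  position 16–17: not know
  position 19–20: not know
  position 27–28: not know
  position 29–30: not know

6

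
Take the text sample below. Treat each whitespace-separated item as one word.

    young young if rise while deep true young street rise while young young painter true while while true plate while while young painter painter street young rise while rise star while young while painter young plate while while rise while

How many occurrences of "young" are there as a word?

Scanning the 40 tokens for "young":
  position 1: young
  position 2: young
  position 8: young
  position 12: young
  position 13: young
  position 22: young
  position 26: young
  position 32: young
  position 35: young

9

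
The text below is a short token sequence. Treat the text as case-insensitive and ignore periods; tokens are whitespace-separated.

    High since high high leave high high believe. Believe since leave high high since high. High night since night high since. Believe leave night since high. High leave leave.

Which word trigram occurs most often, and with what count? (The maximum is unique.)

"since high high", 3 times

Trigram frequencies (highest first):
  since high high: 3
  high since high: 2
  high high leave: 2
  leave high high: 2
  high leave high: 1
  high high believe: 1
  … (16 more, each ≤ 1)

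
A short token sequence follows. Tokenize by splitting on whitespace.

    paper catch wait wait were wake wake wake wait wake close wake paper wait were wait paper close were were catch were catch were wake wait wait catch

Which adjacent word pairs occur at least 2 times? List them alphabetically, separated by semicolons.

Bigram counts meeting the condition (at least 2 times):
  catch were: 2
  wait wait: 2
  wait were: 2
  wake wait: 2
  wake wake: 2
  were catch: 2
  were wake: 2

catch were; wait wait; wait were; wake wait; wake wake; were catch; were wake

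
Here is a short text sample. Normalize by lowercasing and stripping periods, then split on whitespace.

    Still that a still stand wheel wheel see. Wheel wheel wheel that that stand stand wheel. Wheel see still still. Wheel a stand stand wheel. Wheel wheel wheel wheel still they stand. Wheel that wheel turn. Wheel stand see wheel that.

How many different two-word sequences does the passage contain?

25

41 tokens → 40 bigram windows in total.
Repeated bigrams (each contributes count−1 duplicates):
  wheel wheel: 8
  stand wheel: 4
  wheel that: 3
  see wheel: 2
  stand stand: 2
  wheel see: 2
15 duplicate windows → 40 − 15 = 25 distinct.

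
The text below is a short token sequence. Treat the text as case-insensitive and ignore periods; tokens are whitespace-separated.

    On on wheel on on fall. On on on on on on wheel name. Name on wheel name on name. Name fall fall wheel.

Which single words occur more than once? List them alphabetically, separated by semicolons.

Unigram counts meeting the condition (more than once):
  fall: 3
  name: 5
  on: 12
  wheel: 4

fall; name; on; wheel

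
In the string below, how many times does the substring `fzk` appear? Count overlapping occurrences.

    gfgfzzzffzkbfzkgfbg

2

Sliding a length-3 window over the 19 characters (17 positions):
  position 9–11: fzk
  position 13–15: fzk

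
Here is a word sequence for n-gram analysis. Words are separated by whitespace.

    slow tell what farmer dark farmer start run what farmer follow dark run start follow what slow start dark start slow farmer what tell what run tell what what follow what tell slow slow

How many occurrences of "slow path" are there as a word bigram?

Scanning the 33 overlapping bigram windows for "slow path":
  (none found)

0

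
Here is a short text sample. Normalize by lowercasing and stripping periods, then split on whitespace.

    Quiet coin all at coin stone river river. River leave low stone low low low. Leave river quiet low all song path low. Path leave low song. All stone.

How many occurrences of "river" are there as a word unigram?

4

Scanning the 29 tokens for "river":
  position 7: river
  position 8: river
  position 9: river
  position 17: river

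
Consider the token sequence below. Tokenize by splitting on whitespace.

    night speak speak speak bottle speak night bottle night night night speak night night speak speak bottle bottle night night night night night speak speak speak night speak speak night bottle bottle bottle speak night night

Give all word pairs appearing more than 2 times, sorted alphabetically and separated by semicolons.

bottle bottle; night night; night speak; speak night; speak speak

Bigram counts meeting the condition (more than 2 times):
  bottle bottle: 3
  night night: 8
  night speak: 5
  speak night: 5
  speak speak: 6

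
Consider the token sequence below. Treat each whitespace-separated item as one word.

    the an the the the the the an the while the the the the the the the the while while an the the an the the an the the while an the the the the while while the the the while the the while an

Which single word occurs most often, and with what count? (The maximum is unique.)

"the", 30 times

Unigram frequencies (highest first):
  the: 30
  while: 8
  an: 7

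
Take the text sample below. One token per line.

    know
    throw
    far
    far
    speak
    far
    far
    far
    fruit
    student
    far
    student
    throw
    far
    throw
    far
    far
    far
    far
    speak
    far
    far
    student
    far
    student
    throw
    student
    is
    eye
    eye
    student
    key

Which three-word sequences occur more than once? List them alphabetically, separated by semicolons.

Trigram counts meeting the condition (more than once):
  far far far: 3
  far far speak: 2
  far speak far: 2
  far student throw: 2
  speak far far: 2
  student far student: 2
  throw far far: 2

far far far; far far speak; far speak far; far student throw; speak far far; student far student; throw far far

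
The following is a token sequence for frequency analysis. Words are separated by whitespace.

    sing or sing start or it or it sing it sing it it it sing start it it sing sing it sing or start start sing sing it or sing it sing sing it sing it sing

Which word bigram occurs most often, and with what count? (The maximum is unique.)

Bigram frequencies (highest first):
  it sing: 8
  sing it: 7
  it it: 3
  sing sing: 3
  sing or: 2
  or sing: 2
  … (8 more, each ≤ 2)

"it sing", 8 times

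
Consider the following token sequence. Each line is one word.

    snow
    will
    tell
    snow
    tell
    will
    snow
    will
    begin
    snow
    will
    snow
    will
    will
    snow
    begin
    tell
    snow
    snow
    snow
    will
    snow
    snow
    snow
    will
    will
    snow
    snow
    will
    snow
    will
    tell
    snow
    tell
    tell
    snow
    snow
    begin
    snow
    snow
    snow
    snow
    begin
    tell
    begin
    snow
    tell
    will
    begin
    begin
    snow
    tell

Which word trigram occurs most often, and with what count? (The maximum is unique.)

Trigram frequencies (highest first):
  snow snow snow: 4
  will snow will: 3
  snow will snow: 3
  snow snow will: 3
  snow will tell: 2
  will tell snow: 2
  … (24 more, each ≤ 2)

"snow snow snow", 4 times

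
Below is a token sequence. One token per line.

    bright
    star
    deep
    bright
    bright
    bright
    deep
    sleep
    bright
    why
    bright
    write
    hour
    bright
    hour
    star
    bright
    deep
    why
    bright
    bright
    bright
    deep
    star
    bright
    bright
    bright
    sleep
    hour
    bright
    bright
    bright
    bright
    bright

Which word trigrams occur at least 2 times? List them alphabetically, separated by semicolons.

Trigram counts meeting the condition (at least 2 times):
  bright bright bright: 6
  bright bright deep: 2

bright bright bright; bright bright deep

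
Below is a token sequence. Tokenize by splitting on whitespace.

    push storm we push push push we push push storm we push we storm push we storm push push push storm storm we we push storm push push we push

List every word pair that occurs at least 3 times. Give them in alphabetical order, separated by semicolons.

Bigram counts meeting the condition (at least 3 times):
  push push: 6
  push storm: 4
  push we: 4
  storm push: 3
  storm we: 3
  we push: 5

push push; push storm; push we; storm push; storm we; we push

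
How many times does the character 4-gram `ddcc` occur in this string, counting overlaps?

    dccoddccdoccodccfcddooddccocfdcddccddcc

4

Sliding a length-4 window over the 39 characters (36 positions):
  position 5–8: ddcc
  position 23–26: ddcc
  position 32–35: ddcc
  position 36–39: ddcc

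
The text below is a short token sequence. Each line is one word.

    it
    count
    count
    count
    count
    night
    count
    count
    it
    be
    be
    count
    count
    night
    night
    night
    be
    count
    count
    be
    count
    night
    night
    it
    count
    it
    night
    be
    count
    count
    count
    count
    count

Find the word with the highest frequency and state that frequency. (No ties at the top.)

Unigram frequencies (highest first):
  count: 17
  night: 7
  be: 5
  it: 4

"count", 17 times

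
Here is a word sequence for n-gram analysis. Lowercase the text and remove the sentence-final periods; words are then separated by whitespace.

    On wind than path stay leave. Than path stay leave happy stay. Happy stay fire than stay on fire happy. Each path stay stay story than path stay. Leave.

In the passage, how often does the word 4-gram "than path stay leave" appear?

Scanning the 26 overlapping 4-gram windows for "than path stay leave":
  position 3–6: than path stay leave
  position 7–10: than path stay leave
  position 26–29: than path stay leave

3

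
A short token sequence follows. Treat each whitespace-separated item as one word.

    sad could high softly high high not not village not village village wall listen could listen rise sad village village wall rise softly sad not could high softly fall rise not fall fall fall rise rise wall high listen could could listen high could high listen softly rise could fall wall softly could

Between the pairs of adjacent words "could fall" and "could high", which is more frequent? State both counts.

"could fall": 1 occurrence
"could high": 3 occurrences

"could high" (3 vs 1)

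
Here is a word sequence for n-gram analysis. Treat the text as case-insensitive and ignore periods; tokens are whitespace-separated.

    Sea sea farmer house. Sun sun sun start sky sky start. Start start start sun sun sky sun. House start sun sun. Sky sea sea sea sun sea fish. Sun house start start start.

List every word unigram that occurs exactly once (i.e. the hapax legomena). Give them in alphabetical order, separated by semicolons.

Unigram counts meeting the condition (exactly once (i.e. the hapax legomena)):
  farmer: 1
  fish: 1

farmer; fish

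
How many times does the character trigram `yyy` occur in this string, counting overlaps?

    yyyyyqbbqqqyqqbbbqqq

Sliding a length-3 window over the 20 characters (18 positions):
  position 1–3: yyy
  position 2–4: yyy
  position 3–5: yyy

3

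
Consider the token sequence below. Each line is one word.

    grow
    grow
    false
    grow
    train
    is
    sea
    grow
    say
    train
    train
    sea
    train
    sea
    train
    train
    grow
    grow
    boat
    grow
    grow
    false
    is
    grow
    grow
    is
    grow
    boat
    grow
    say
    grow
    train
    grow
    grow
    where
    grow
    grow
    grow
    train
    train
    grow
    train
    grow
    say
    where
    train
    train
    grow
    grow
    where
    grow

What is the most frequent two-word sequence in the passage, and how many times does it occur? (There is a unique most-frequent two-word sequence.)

"grow grow", 8 times

Bigram frequencies (highest first):
  grow grow: 8
  train grow: 5
  grow train: 4
  train train: 4
  grow say: 3
  grow false: 2
  … (17 more, each ≤ 2)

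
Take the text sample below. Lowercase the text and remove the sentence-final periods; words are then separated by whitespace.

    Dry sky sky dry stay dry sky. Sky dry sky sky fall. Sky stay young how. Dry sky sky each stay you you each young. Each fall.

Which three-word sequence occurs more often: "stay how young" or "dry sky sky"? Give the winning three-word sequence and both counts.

"stay how young": 0 occurrences
"dry sky sky": 4 occurrences

"dry sky sky" (4 vs 0)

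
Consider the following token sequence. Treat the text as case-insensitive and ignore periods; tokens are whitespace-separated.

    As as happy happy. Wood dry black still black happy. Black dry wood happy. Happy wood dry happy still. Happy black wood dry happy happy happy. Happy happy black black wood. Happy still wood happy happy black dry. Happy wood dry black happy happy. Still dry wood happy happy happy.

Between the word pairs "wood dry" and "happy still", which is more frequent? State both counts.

"wood dry" (4 vs 3)

"wood dry": 4 occurrences
"happy still": 3 occurrences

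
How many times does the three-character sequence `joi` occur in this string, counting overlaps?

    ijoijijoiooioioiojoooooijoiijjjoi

4

Sliding a length-3 window over the 33 characters (31 positions):
  position 2–4: joi
  position 7–9: joi
  position 25–27: joi
  position 31–33: joi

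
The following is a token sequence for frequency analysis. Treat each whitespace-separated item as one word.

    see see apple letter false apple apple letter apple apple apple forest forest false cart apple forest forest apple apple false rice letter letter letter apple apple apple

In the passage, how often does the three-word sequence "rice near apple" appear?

Scanning the 26 overlapping trigram windows for "rice near apple":
  (none found)

0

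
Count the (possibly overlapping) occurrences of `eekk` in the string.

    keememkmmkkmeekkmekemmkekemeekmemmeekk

Sliding a length-4 window over the 38 characters (35 positions):
  position 13–16: eekk
  position 35–38: eekk

2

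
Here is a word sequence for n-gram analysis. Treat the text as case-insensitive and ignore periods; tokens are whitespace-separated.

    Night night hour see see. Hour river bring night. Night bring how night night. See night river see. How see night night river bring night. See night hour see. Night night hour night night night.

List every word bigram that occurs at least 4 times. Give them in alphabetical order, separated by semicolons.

night night; see night

Bigram counts meeting the condition (at least 4 times):
  night night: 7
  see night: 4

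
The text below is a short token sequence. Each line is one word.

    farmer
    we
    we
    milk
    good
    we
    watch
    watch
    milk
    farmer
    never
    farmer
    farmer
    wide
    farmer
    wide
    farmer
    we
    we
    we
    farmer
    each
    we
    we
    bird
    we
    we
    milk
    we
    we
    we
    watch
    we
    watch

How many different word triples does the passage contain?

34 tokens → 32 trigram windows in total.
Repeated trigrams (each contributes count−1 duplicates):
  farmer we we: 2
  farmer wide farmer: 2
  we we milk: 2
  we we we: 2
4 duplicate windows → 32 − 4 = 28 distinct.

28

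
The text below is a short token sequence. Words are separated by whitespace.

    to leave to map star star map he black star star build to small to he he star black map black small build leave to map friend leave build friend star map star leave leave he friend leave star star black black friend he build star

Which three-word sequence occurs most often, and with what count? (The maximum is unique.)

"leave to map", 2 times

Trigram frequencies (highest first):
  leave to map: 2
  to leave to: 1
  to map star: 1
  map star star: 1
  star star map: 1
  star map he: 1
  … (37 more, each ≤ 1)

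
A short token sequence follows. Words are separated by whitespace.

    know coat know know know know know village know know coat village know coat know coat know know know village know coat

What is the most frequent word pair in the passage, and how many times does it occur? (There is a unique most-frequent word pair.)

Bigram frequencies (highest first):
  know know: 7
  know coat: 5
  coat know: 3
  village know: 3
  know village: 2
  coat village: 1

"know know", 7 times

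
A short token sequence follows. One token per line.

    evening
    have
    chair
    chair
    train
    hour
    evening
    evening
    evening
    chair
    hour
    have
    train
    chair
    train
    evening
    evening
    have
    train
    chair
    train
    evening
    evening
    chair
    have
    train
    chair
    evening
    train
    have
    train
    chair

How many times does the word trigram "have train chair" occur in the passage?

4

Scanning the 30 overlapping trigram windows for "have train chair":
  position 12–14: have train chair
  position 18–20: have train chair
  position 25–27: have train chair
  position 30–32: have train chair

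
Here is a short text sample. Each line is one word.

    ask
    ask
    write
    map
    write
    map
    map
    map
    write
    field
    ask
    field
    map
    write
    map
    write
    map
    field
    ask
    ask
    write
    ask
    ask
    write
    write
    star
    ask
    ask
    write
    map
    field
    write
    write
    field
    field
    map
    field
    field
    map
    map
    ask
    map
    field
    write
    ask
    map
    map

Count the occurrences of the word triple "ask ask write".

Scanning the 45 overlapping trigram windows for "ask ask write":
  position 1–3: ask ask write
  position 19–21: ask ask write
  position 22–24: ask ask write
  position 27–29: ask ask write

4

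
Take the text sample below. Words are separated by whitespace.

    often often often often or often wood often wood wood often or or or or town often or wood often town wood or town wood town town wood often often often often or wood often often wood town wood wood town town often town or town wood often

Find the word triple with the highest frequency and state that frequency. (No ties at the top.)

Trigram frequencies (highest first):
  often often often: 4
  often often or: 2
  or or or: 2
  often or wood: 2
  or wood often: 2
  or town wood: 2
  … (29 more, each ≤ 2)

"often often often", 4 times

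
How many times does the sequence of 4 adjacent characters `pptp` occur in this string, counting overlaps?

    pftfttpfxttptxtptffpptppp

Sliding a length-4 window over the 25 characters (22 positions):
  position 20–23: pptp

1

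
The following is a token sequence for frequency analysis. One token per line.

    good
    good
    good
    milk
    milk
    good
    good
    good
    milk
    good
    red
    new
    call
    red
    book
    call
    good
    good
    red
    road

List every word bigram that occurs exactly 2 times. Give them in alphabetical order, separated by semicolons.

Bigram counts meeting the condition (exactly 2 times):
  good milk: 2
  good red: 2
  milk good: 2

good milk; good red; milk good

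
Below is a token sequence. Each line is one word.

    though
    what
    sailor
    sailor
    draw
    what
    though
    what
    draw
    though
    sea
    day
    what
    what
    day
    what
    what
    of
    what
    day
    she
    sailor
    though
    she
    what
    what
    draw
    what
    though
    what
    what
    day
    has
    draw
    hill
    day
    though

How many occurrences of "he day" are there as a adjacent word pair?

0

Scanning the 36 overlapping bigram windows for "he day":
  (none found)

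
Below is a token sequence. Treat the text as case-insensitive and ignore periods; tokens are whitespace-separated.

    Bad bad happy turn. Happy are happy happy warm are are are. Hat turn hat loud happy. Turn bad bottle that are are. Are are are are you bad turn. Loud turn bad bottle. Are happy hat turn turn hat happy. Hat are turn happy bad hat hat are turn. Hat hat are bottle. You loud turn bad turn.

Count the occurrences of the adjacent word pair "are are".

Scanning the 58 overlapping bigram windows for "are are":
  position 10–11: are are
  position 11–12: are are
  position 22–23: are are
  position 23–24: are are
  position 24–25: are are
  position 25–26: are are
  position 26–27: are are

7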